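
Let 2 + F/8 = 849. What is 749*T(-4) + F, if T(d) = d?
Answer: 3780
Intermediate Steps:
F = 6776 (F = -16 + 8*849 = -16 + 6792 = 6776)
749*T(-4) + F = 749*(-4) + 6776 = -2996 + 6776 = 3780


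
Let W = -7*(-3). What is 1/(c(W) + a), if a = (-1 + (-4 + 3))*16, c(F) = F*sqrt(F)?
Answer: 32/8237 + 21*sqrt(21)/8237 ≈ 0.015568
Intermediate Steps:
W = 21
c(F) = F**(3/2)
a = -32 (a = (-1 - 1)*16 = -2*16 = -32)
1/(c(W) + a) = 1/(21**(3/2) - 32) = 1/(21*sqrt(21) - 32) = 1/(-32 + 21*sqrt(21))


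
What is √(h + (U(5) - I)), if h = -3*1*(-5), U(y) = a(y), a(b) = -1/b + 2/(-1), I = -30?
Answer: √1070/5 ≈ 6.5422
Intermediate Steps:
a(b) = -2 - 1/b (a(b) = -1/b + 2*(-1) = -1/b - 2 = -2 - 1/b)
U(y) = -2 - 1/y
h = 15 (h = -3*(-5) = 15)
√(h + (U(5) - I)) = √(15 + ((-2 - 1/5) - 1*(-30))) = √(15 + ((-2 - 1*⅕) + 30)) = √(15 + ((-2 - ⅕) + 30)) = √(15 + (-11/5 + 30)) = √(15 + 139/5) = √(214/5) = √1070/5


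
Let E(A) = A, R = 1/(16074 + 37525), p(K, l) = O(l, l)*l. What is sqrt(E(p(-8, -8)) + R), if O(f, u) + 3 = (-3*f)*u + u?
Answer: 17*sqrt(16143643607)/53599 ≈ 40.299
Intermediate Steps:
O(f, u) = -3 + u - 3*f*u (O(f, u) = -3 + ((-3*f)*u + u) = -3 + (-3*f*u + u) = -3 + (u - 3*f*u) = -3 + u - 3*f*u)
p(K, l) = l*(-3 + l - 3*l**2) (p(K, l) = (-3 + l - 3*l*l)*l = (-3 + l - 3*l**2)*l = l*(-3 + l - 3*l**2))
R = 1/53599 ≈ 1.8657e-5
sqrt(E(p(-8, -8)) + R) = sqrt(-8*(-3 - 8 - 3*(-8)**2) + 1/53599) = sqrt(-8*(-3 - 8 - 3*64) + 1/53599) = sqrt(-8*(-3 - 8 - 192) + 1/53599) = sqrt(-8*(-203) + 1/53599) = sqrt(1624 + 1/53599) = sqrt(87044777/53599) = 17*sqrt(16143643607)/53599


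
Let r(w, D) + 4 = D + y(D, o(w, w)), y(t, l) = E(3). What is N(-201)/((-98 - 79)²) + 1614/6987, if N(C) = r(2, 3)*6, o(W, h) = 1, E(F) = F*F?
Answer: 5655598/24321747 ≈ 0.23253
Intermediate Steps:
E(F) = F²
y(t, l) = 9 (y(t, l) = 3² = 9)
r(w, D) = 5 + D (r(w, D) = -4 + (D + 9) = -4 + (9 + D) = 5 + D)
N(C) = 48 (N(C) = (5 + 3)*6 = 8*6 = 48)
N(-201)/((-98 - 79)²) + 1614/6987 = 48/((-98 - 79)²) + 1614/6987 = 48/((-177)²) + 1614*(1/6987) = 48/31329 + 538/2329 = 48*(1/31329) + 538/2329 = 16/10443 + 538/2329 = 5655598/24321747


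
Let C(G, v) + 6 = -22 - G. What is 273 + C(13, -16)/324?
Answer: 88411/324 ≈ 272.87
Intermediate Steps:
C(G, v) = -28 - G (C(G, v) = -6 + (-22 - G) = -28 - G)
273 + C(13, -16)/324 = 273 + (-28 - 1*13)/324 = 273 + (-28 - 13)*(1/324) = 273 - 41*1/324 = 273 - 41/324 = 88411/324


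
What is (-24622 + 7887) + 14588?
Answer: -2147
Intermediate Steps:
(-24622 + 7887) + 14588 = -16735 + 14588 = -2147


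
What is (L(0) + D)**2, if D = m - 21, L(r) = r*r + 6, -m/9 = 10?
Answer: 11025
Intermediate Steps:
m = -90 (m = -9*10 = -90)
L(r) = 6 + r**2 (L(r) = r**2 + 6 = 6 + r**2)
D = -111 (D = -90 - 21 = -111)
(L(0) + D)**2 = ((6 + 0**2) - 111)**2 = ((6 + 0) - 111)**2 = (6 - 111)**2 = (-105)**2 = 11025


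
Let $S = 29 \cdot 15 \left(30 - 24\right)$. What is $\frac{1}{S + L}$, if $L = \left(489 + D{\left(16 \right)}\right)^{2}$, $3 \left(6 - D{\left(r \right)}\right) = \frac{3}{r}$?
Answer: $\frac{256}{63378721} \approx 4.0392 \cdot 10^{-6}$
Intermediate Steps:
$D{\left(r \right)} = 6 - \frac{1}{r}$ ($D{\left(r \right)} = 6 - \frac{3 \frac{1}{r}}{3} = 6 - \frac{1}{r}$)
$L = \frac{62710561}{256}$ ($L = \left(489 + \left(6 - \frac{1}{16}\right)\right)^{2} = \left(489 + \frac{95}{16}\right)^{2} = \left(\frac{7919}{16}\right)^{2} = \frac{62710561}{256} \approx 2.4496 \cdot 10^{5}$)
$S = 2610$ ($S = 435 \left(30 - 24\right) = 435 \cdot 6 = 2610$)
$\frac{1}{S + L} = \frac{1}{2610 + \frac{62710561}{256}} = \frac{1}{\frac{63378721}{256}} = \frac{256}{63378721}$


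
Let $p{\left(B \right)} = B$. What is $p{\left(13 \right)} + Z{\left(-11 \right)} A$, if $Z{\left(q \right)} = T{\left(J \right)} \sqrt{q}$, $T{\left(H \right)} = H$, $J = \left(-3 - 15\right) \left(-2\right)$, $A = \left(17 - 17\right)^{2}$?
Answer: $13$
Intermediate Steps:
$A = 0$ ($A = 0^{2} = 0$)
$J = 36$ ($J = \left(-3 - 15\right) \left(-2\right) = \left(-18\right) \left(-2\right) = 36$)
$Z{\left(q \right)} = 36 \sqrt{q}$
$p{\left(13 \right)} + Z{\left(-11 \right)} A = 13 + 36 \sqrt{-11} \cdot 0 = 13 + 36 i \sqrt{11} \cdot 0 = 13 + 0 = 13$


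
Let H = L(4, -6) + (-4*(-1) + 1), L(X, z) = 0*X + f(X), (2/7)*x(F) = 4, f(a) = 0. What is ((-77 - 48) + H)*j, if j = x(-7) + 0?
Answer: -1680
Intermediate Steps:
x(F) = 14 (x(F) = (7/2)*4 = 14)
L(X, z) = 0 (L(X, z) = 0*X + 0 = 0 + 0 = 0)
H = 5 (H = 0 + (-4*(-1) + 1) = 0 + (4 + 1) = 0 + 5 = 5)
j = 14 (j = 14 + 0 = 14)
((-77 - 48) + H)*j = ((-77 - 48) + 5)*14 = (-125 + 5)*14 = -120*14 = -1680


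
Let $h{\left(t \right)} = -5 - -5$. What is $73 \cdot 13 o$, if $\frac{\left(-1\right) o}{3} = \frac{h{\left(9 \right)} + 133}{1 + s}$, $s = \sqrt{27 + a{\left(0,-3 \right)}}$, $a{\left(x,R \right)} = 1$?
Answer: $\frac{126217}{9} - \frac{252434 \sqrt{7}}{9} \approx -60185.0$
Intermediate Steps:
$s = 2 \sqrt{7}$ ($s = \sqrt{27 + 1} = \sqrt{28} = 2 \sqrt{7} \approx 5.2915$)
$h{\left(t \right)} = 0$ ($h{\left(t \right)} = -5 + 5 = 0$)
$o = - \frac{399}{1 + 2 \sqrt{7}}$ ($o = - 3 \frac{0 + 133}{1 + 2 \sqrt{7}} = - 3 \frac{133}{1 + 2 \sqrt{7}} = - \frac{399}{1 + 2 \sqrt{7}} \approx -63.419$)
$73 \cdot 13 o = 73 \cdot 13 \left(\frac{133}{9} - \frac{266 \sqrt{7}}{9}\right) = 949 \left(\frac{133}{9} - \frac{266 \sqrt{7}}{9}\right) = \frac{126217}{9} - \frac{252434 \sqrt{7}}{9}$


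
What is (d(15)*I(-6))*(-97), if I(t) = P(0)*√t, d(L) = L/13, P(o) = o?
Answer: 0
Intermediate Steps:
d(L) = L/13 (d(L) = L*(1/13) = L/13)
I(t) = 0 (I(t) = 0*√t = 0)
(d(15)*I(-6))*(-97) = (((1/13)*15)*0)*(-97) = ((15/13)*0)*(-97) = 0*(-97) = 0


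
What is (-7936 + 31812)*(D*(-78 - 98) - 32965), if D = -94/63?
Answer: -49190552876/63 ≈ -7.8080e+8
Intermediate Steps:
D = -94/63 (D = -94*1/63 = -94/63 ≈ -1.4921)
(-7936 + 31812)*(D*(-78 - 98) - 32965) = (-7936 + 31812)*(-94*(-78 - 98)/63 - 32965) = 23876*(-94/63*(-176) - 32965) = 23876*(16544/63 - 32965) = 23876*(-2060251/63) = -49190552876/63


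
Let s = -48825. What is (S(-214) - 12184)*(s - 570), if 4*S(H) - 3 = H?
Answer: 2417737065/4 ≈ 6.0443e+8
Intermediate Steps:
S(H) = ¾ + H/4
(S(-214) - 12184)*(s - 570) = ((¾ + (¼)*(-214)) - 12184)*(-48825 - 570) = ((¾ - 107/2) - 12184)*(-49395) = (-211/4 - 12184)*(-49395) = -48947/4*(-49395) = 2417737065/4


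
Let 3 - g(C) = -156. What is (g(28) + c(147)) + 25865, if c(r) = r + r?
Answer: 26318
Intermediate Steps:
c(r) = 2*r
g(C) = 159 (g(C) = 3 - 1*(-156) = 3 + 156 = 159)
(g(28) + c(147)) + 25865 = (159 + 2*147) + 25865 = (159 + 294) + 25865 = 453 + 25865 = 26318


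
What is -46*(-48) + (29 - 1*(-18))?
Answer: 2255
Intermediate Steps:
-46*(-48) + (29 - 1*(-18)) = 2208 + (29 + 18) = 2208 + 47 = 2255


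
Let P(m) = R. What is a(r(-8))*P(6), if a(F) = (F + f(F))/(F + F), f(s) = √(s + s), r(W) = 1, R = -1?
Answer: -½ - √2/2 ≈ -1.2071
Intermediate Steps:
f(s) = √2*√s (f(s) = √(2*s) = √2*√s)
a(F) = (F + √2*√F)/(2*F) (a(F) = (F + √2*√F)/(F + F) = (F + √2*√F)/((2*F)) = (F + √2*√F)*(1/(2*F)) = (F + √2*√F)/(2*F))
P(m) = -1
a(r(-8))*P(6) = ((½)*(1 + √2*√1)/1)*(-1) = ((½)*1*(1 + √2*1))*(-1) = ((½)*1*(1 + √2))*(-1) = (½ + √2/2)*(-1) = -½ - √2/2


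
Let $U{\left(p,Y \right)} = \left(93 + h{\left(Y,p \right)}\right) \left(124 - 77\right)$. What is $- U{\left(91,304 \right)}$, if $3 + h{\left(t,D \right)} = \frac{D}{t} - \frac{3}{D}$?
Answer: $- \frac{117365063}{27664} \approx -4242.5$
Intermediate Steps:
$h{\left(t,D \right)} = -3 - \frac{3}{D} + \frac{D}{t}$ ($h{\left(t,D \right)} = -3 + \left(\frac{D}{t} - \frac{3}{D}\right) = -3 + \left(- \frac{3}{D} + \frac{D}{t}\right) = -3 - \frac{3}{D} + \frac{D}{t}$)
$U{\left(p,Y \right)} = 4230 - \frac{141}{p} + \frac{47 p}{Y}$ ($U{\left(p,Y \right)} = \left(93 - \left(3 + \frac{3}{p} - \frac{p}{Y}\right)\right) \left(124 - 77\right) = \left(90 - \frac{3}{p} + \frac{p}{Y}\right) 47 = 4230 - \frac{141}{p} + \frac{47 p}{Y}$)
$- U{\left(91,304 \right)} = - (4230 - \frac{141}{91} + 47 \cdot 91 \cdot \frac{1}{304}) = - (4230 - \frac{141}{91} + \frac{4277}{304}) = \left(-1\right) \frac{117365063}{27664} = - \frac{117365063}{27664}$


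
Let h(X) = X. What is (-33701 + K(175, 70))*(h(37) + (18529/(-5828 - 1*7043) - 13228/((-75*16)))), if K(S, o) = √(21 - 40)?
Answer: -6061926832697/3861300 + 179873797*I*√19/3861300 ≈ -1.5699e+6 + 203.05*I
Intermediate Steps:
K(S, o) = I*√19 (K(S, o) = √(-19) = I*√19)
(-33701 + K(175, 70))*(h(37) + (18529/(-5828 - 1*7043) - 13228/((-75*16)))) = (-33701 + I*√19)*(37 + (18529/(-5828 - 1*7043) - 13228/((-75*16)))) = (-33701 + I*√19)*(37 + (18529/(-5828 - 7043) - 13228/(-1200))) = (-33701 + I*√19)*(37 + (18529/(-12871) - 13228*(-1/1200))) = (-33701 + I*√19)*(37 + (18529*(-1/12871) + 3307/300)) = (-33701 + I*√19)*(37 + (-18529/12871 + 3307/300)) = (-33701 + I*√19)*(37 + 37005697/3861300) = (-33701 + I*√19)*(179873797/3861300) = -6061926832697/3861300 + 179873797*I*√19/3861300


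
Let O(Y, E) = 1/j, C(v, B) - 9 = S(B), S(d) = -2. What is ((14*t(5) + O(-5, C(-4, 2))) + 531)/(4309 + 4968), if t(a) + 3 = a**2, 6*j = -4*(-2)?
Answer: 3359/37108 ≈ 0.090520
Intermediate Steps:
j = 4/3 (j = (-4*(-2))/6 = (1/6)*8 = 4/3 ≈ 1.3333)
C(v, B) = 7 (C(v, B) = 9 - 2 = 7)
t(a) = -3 + a**2
O(Y, E) = 3/4 (O(Y, E) = 1/(4/3) = 3/4)
((14*t(5) + O(-5, C(-4, 2))) + 531)/(4309 + 4968) = ((14*(-3 + 5**2) + 3/4) + 531)/(4309 + 4968) = ((14*(-3 + 25) + 3/4) + 531)/9277 = ((14*22 + 3/4) + 531)*(1/9277) = ((308 + 3/4) + 531)*(1/9277) = (1235/4 + 531)*(1/9277) = (3359/4)*(1/9277) = 3359/37108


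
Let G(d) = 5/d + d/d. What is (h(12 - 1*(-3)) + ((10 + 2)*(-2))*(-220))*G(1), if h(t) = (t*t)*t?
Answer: 51930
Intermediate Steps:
G(d) = 1 + 5/d (G(d) = 5/d + 1 = 1 + 5/d)
h(t) = t³ (h(t) = t²*t = t³)
(h(12 - 1*(-3)) + ((10 + 2)*(-2))*(-220))*G(1) = ((12 - 1*(-3))³ + ((10 + 2)*(-2))*(-220))*((5 + 1)/1) = ((12 + 3)³ + (12*(-2))*(-220))*(1*6) = (15³ - 24*(-220))*6 = (3375 + 5280)*6 = 8655*6 = 51930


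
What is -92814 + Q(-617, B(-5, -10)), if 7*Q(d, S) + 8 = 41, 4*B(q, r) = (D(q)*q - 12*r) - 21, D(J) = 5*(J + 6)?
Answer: -649665/7 ≈ -92809.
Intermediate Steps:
D(J) = 30 + 5*J (D(J) = 5*(6 + J) = 30 + 5*J)
B(q, r) = -21/4 - 3*r + q*(30 + 5*q)/4 (B(q, r) = (((30 + 5*q)*q - 12*r) - 21)/4 = ((q*(30 + 5*q) - 12*r) - 21)/4 = ((-12*r + q*(30 + 5*q)) - 21)/4 = (-21 - 12*r + q*(30 + 5*q))/4 = -21/4 - 3*r + q*(30 + 5*q)/4)
Q(d, S) = 33/7 (Q(d, S) = -8/7 + (1/7)*41 = -8/7 + 41/7 = 33/7)
-92814 + Q(-617, B(-5, -10)) = -92814 + 33/7 = -649665/7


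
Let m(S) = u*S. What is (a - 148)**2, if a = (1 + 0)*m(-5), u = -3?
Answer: 17689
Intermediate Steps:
m(S) = -3*S
a = 15 (a = (1 + 0)*(-3*(-5)) = 1*15 = 15)
(a - 148)**2 = (15 - 148)**2 = (-133)**2 = 17689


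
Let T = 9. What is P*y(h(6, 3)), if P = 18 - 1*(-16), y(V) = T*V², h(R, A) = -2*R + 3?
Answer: 24786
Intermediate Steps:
h(R, A) = 3 - 2*R
y(V) = 9*V²
P = 34 (P = 18 + 16 = 34)
P*y(h(6, 3)) = 34*(9*(3 - 2*6)²) = 34*(9*(3 - 12)²) = 34*(9*(-9)²) = 34*(9*81) = 34*729 = 24786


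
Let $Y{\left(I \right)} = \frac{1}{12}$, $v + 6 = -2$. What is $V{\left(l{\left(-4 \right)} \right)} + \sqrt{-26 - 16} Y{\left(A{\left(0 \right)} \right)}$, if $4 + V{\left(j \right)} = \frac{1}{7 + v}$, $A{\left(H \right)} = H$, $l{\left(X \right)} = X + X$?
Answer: $-5 + \frac{i \sqrt{42}}{12} \approx -5.0 + 0.54006 i$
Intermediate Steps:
$v = -8$ ($v = -6 - 2 = -8$)
$l{\left(X \right)} = 2 X$
$V{\left(j \right)} = -5$ ($V{\left(j \right)} = -4 + \frac{1}{7 - 8} = -4 + \frac{1}{-1} = -4 - 1 = -5$)
$Y{\left(I \right)} = \frac{1}{12}$
$V{\left(l{\left(-4 \right)} \right)} + \sqrt{-26 - 16} Y{\left(A{\left(0 \right)} \right)} = -5 + \sqrt{-26 - 16} \cdot \frac{1}{12} = -5 + \sqrt{-42} \cdot \frac{1}{12} = -5 + i \sqrt{42} \cdot \frac{1}{12} = -5 + \frac{i \sqrt{42}}{12}$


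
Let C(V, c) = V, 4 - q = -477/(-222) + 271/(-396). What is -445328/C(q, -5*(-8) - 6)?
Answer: -6524945856/37153 ≈ -1.7562e+5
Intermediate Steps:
q = 37153/14652 (q = 4 - (-477/(-222) + 271/(-396)) = 4 - (-477*(-1/222) + 271*(-1/396)) = 4 - (159/74 - 271/396) = 4 - 1*21455/14652 = 4 - 21455/14652 = 37153/14652 ≈ 2.5357)
-445328/C(q, -5*(-8) - 6) = -445328/37153/14652 = -445328*14652/37153 = -6524945856/37153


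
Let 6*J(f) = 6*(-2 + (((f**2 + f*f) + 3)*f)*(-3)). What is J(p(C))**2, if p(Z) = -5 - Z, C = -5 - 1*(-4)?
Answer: 174724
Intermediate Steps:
C = -1 (C = -5 + 4 = -1)
J(f) = -2 - 3*f*(3 + 2*f**2) (J(f) = (6*(-2 + (((f**2 + f*f) + 3)*f)*(-3)))/6 = (6*(-2 + (((f**2 + f**2) + 3)*f)*(-3)))/6 = (6*(-2 + ((2*f**2 + 3)*f)*(-3)))/6 = (6*(-2 + ((3 + 2*f**2)*f)*(-3)))/6 = (6*(-2 + (f*(3 + 2*f**2))*(-3)))/6 = (6*(-2 - 3*f*(3 + 2*f**2)))/6 = (-12 - 18*f*(3 + 2*f**2))/6 = -2 - 3*f*(3 + 2*f**2))
J(p(C))**2 = (-2 - 9*(-5 - 1*(-1)) - 6*(-5 - 1*(-1))**3)**2 = (-2 - 9*(-5 + 1) - 6*(-5 + 1)**3)**2 = (-2 - 9*(-4) - 6*(-4)**3)**2 = (-2 + 36 - 6*(-64))**2 = (-2 + 36 + 384)**2 = 418**2 = 174724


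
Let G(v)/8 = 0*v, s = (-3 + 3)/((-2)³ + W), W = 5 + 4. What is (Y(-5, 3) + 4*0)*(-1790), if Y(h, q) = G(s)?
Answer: 0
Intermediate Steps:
W = 9
s = 0 (s = (-3 + 3)/((-2)³ + 9) = 0/(-8 + 9) = 0/1 = 0*1 = 0)
G(v) = 0 (G(v) = 8*(0*v) = 8*0 = 0)
Y(h, q) = 0
(Y(-5, 3) + 4*0)*(-1790) = (0 + 4*0)*(-1790) = (0 + 0)*(-1790) = 0*(-1790) = 0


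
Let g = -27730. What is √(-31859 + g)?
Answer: 3*I*√6621 ≈ 244.11*I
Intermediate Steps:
√(-31859 + g) = √(-31859 - 27730) = √(-59589) = 3*I*√6621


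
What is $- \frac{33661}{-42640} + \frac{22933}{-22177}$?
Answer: $- \frac{5643003}{23064080} \approx -0.24467$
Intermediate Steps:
$- \frac{33661}{-42640} + \frac{22933}{-22177} = \left(-33661\right) \left(- \frac{1}{42640}\right) + 22933 \left(- \frac{1}{22177}\right) = \frac{821}{1040} - \frac{22933}{22177} = - \frac{5643003}{23064080}$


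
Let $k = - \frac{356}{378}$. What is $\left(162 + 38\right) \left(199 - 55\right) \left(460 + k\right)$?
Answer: $\frac{277638400}{21} \approx 1.3221 \cdot 10^{7}$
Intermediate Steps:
$k = - \frac{178}{189}$ ($k = \left(-356\right) \frac{1}{378} = - \frac{178}{189} \approx -0.9418$)
$\left(162 + 38\right) \left(199 - 55\right) \left(460 + k\right) = \left(162 + 38\right) \left(199 - 55\right) \left(460 - \frac{178}{189}\right) = 200 \cdot 144 \cdot \frac{86762}{189} = 28800 \cdot \frac{86762}{189} = \frac{277638400}{21}$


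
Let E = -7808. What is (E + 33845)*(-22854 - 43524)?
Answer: -1728283986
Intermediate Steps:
(E + 33845)*(-22854 - 43524) = (-7808 + 33845)*(-22854 - 43524) = 26037*(-66378) = -1728283986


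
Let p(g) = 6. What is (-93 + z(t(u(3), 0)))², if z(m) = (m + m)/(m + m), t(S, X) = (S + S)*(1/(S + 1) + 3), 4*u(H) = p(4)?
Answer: 8464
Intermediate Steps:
u(H) = 3/2 (u(H) = (¼)*6 = 3/2)
t(S, X) = 2*S*(3 + 1/(1 + S)) (t(S, X) = (2*S)*(1/(1 + S) + 3) = (2*S)*(3 + 1/(1 + S)) = 2*S*(3 + 1/(1 + S)))
z(m) = 1 (z(m) = (2*m)/((2*m)) = (2*m)*(1/(2*m)) = 1)
(-93 + z(t(u(3), 0)))² = (-93 + 1)² = (-92)² = 8464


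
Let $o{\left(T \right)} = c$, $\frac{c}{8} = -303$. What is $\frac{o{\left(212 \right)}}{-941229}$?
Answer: $\frac{808}{313743} \approx 0.0025754$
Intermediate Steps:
$c = -2424$ ($c = 8 \left(-303\right) = -2424$)
$o{\left(T \right)} = -2424$
$\frac{o{\left(212 \right)}}{-941229} = - \frac{2424}{-941229} = \left(-2424\right) \left(- \frac{1}{941229}\right) = \frac{808}{313743}$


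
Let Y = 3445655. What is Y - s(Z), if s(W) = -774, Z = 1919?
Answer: 3446429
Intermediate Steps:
Y - s(Z) = 3445655 - 1*(-774) = 3445655 + 774 = 3446429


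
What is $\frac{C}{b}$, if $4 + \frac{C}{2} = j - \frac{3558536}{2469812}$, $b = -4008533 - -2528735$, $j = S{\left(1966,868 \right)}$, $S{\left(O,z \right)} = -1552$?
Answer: $\frac{320548834}{152284285749} \approx 0.0021049$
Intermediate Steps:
$j = -1552$
$b = -1479798$ ($b = -4008533 + 2528735 = -1479798$)
$C = - \frac{1923293004}{617453}$ ($C = -8 + 2 \left(-1552 - \frac{3558536}{2469812}\right) = -8 + 2 \left(-1552 - \frac{889634}{617453}\right) = -8 + 2 \left(- \frac{959176690}{617453}\right) = -8 - \frac{1918353380}{617453} = - \frac{1923293004}{617453} \approx -3114.9$)
$\frac{C}{b} = - \frac{1923293004}{617453 \left(-1479798\right)} = \left(- \frac{1923293004}{617453}\right) \left(- \frac{1}{1479798}\right) = \frac{320548834}{152284285749}$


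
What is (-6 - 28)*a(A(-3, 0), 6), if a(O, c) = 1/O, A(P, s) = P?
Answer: 34/3 ≈ 11.333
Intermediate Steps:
(-6 - 28)*a(A(-3, 0), 6) = (-6 - 28)/(-3) = -34*(-1/3) = 34/3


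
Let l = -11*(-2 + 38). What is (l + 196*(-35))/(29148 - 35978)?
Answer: 3628/3415 ≈ 1.0624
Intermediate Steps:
l = -396 (l = -11*36 = -396)
(l + 196*(-35))/(29148 - 35978) = (-396 + 196*(-35))/(29148 - 35978) = (-396 - 6860)/(-6830) = -7256*(-1/6830) = 3628/3415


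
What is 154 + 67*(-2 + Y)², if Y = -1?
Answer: 757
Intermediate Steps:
154 + 67*(-2 + Y)² = 154 + 67*(-2 - 1)² = 154 + 67*(-3)² = 154 + 67*9 = 154 + 603 = 757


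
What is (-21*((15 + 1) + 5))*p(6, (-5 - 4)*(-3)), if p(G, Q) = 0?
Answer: 0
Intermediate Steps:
(-21*((15 + 1) + 5))*p(6, (-5 - 4)*(-3)) = -21*((15 + 1) + 5)*0 = -21*(16 + 5)*0 = -21*21*0 = -441*0 = 0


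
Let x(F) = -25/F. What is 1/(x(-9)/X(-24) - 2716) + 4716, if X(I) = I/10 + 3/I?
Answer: 11647783395/2469844 ≈ 4716.0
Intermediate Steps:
X(I) = 3/I + I/10 (X(I) = I*(⅒) + 3/I = I/10 + 3/I = 3/I + I/10)
1/(x(-9)/X(-24) - 2716) + 4716 = 1/((-25/(-9))/(3/(-24) + (⅒)*(-24)) - 2716) + 4716 = 1/((-25*(-⅑))/(3*(-1/24) - 12/5) - 2716) + 4716 = 1/(25/(9*(-⅛ - 12/5)) - 2716) + 4716 = 1/(25/(9*(-101/40)) - 2716) + 4716 = 1/((25/9)*(-40/101) - 2716) + 4716 = 1/(-1000/909 - 2716) + 4716 = 1/(-2469844/909) + 4716 = -909/2469844 + 4716 = 11647783395/2469844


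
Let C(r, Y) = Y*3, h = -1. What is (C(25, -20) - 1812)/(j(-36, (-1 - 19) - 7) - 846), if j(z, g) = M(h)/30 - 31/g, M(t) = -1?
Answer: 505440/228119 ≈ 2.2157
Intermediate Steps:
C(r, Y) = 3*Y
j(z, g) = -1/30 - 31/g
(C(25, -20) - 1812)/(j(-36, (-1 - 19) - 7) - 846) = (3*(-20) - 1812)/((-930 - ((-1 - 19) - 7))/(30*((-1 - 19) - 7)) - 846) = (-60 - 1812)/((-930 - (-20 - 7))/(30*(-20 - 7)) - 846) = -1872/((1/30)*(-930 - 1*(-27))/(-27) - 846) = -1872/((1/30)*(-1/27)*(-930 + 27) - 846) = -1872/((1/30)*(-1/27)*(-903) - 846) = -1872/(301/270 - 846) = -1872/(-228119/270) = -1872*(-270/228119) = 505440/228119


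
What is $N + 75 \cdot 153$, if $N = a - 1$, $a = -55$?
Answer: $11419$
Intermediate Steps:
$N = -56$ ($N = -55 - 1 = -56$)
$N + 75 \cdot 153 = -56 + 75 \cdot 153 = -56 + 11475 = 11419$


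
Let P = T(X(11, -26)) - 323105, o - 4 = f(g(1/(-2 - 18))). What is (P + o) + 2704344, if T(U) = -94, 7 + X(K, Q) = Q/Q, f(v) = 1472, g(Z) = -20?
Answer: 2382621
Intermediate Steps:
X(K, Q) = -6 (X(K, Q) = -7 + Q/Q = -7 + 1 = -6)
o = 1476 (o = 4 + 1472 = 1476)
P = -323199 (P = -94 - 323105 = -323199)
(P + o) + 2704344 = (-323199 + 1476) + 2704344 = -321723 + 2704344 = 2382621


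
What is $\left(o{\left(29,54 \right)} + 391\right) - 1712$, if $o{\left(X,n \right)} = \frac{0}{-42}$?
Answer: $-1321$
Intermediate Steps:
$o{\left(X,n \right)} = 0$ ($o{\left(X,n \right)} = 0 \left(- \frac{1}{42}\right) = 0$)
$\left(o{\left(29,54 \right)} + 391\right) - 1712 = \left(0 + 391\right) - 1712 = 391 - 1712 = -1321$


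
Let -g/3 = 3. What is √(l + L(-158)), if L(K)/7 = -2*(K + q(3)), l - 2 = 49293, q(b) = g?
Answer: 3*√5737 ≈ 227.23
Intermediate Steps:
g = -9 (g = -3*3 = -9)
q(b) = -9
l = 49295 (l = 2 + 49293 = 49295)
L(K) = 126 - 14*K (L(K) = 7*(-2*(K - 9)) = 7*(-2*(-9 + K)) = 7*(18 - 2*K) = 126 - 14*K)
√(l + L(-158)) = √(49295 + (126 - 14*(-158))) = √(49295 + (126 + 2212)) = √(49295 + 2338) = √51633 = 3*√5737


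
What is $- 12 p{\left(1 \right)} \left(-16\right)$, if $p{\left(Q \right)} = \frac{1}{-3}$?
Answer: $-64$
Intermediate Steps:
$p{\left(Q \right)} = - \frac{1}{3}$
$- 12 p{\left(1 \right)} \left(-16\right) = \left(-12\right) \left(- \frac{1}{3}\right) \left(-16\right) = 4 \left(-16\right) = -64$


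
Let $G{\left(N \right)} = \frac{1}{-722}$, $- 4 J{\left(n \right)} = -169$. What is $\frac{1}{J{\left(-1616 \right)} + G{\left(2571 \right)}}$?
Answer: $\frac{1444}{61007} \approx 0.023669$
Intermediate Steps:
$J{\left(n \right)} = \frac{169}{4}$ ($J{\left(n \right)} = \left(- \frac{1}{4}\right) \left(-169\right) = \frac{169}{4}$)
$G{\left(N \right)} = - \frac{1}{722}$
$\frac{1}{J{\left(-1616 \right)} + G{\left(2571 \right)}} = \frac{1}{\frac{169}{4} - \frac{1}{722}} = \frac{1}{\frac{61007}{1444}} = \frac{1444}{61007}$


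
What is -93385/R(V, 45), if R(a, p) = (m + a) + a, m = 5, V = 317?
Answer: -93385/639 ≈ -146.14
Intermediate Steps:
R(a, p) = 5 + 2*a (R(a, p) = (5 + a) + a = 5 + 2*a)
-93385/R(V, 45) = -93385/(5 + 2*317) = -93385/(5 + 634) = -93385/639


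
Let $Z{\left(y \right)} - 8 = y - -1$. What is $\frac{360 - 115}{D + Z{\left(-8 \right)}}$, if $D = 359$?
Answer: $\frac{49}{72} \approx 0.68056$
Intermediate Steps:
$Z{\left(y \right)} = 9 + y$ ($Z{\left(y \right)} = 8 + \left(y - -1\right) = 8 + \left(y + 1\right) = 8 + \left(1 + y\right) = 9 + y$)
$\frac{360 - 115}{D + Z{\left(-8 \right)}} = \frac{360 - 115}{359 + \left(9 - 8\right)} = \frac{245}{359 + 1} = \frac{245}{360} = 245 \cdot \frac{1}{360} = \frac{49}{72}$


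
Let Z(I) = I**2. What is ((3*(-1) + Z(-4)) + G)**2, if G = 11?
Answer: 576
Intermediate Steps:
((3*(-1) + Z(-4)) + G)**2 = ((3*(-1) + (-4)**2) + 11)**2 = ((-3 + 16) + 11)**2 = (13 + 11)**2 = 24**2 = 576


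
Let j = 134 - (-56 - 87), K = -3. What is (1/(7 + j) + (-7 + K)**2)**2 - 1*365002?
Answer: -28632984511/80656 ≈ -3.5500e+5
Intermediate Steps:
j = 277 (j = 134 - 1*(-143) = 134 + 143 = 277)
(1/(7 + j) + (-7 + K)**2)**2 - 1*365002 = (1/(7 + 277) + (-7 - 3)**2)**2 - 1*365002 = (1/284 + (-10)**2)**2 - 365002 = (1/284 + 100)**2 - 365002 = (28401/284)**2 - 365002 = 806616801/80656 - 365002 = -28632984511/80656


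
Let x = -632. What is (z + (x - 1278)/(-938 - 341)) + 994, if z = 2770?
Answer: 4816066/1279 ≈ 3765.5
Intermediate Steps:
(z + (x - 1278)/(-938 - 341)) + 994 = (2770 + (-632 - 1278)/(-938 - 341)) + 994 = (2770 - 1910/(-1279)) + 994 = (2770 - 1910*(-1/1279)) + 994 = (2770 + 1910/1279) + 994 = 3544740/1279 + 994 = 4816066/1279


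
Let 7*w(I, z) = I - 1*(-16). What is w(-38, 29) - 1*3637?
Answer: -25481/7 ≈ -3640.1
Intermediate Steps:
w(I, z) = 16/7 + I/7 (w(I, z) = (I - 1*(-16))/7 = (I + 16)/7 = (16 + I)/7 = 16/7 + I/7)
w(-38, 29) - 1*3637 = (16/7 + (⅐)*(-38)) - 1*3637 = (16/7 - 38/7) - 3637 = -22/7 - 3637 = -25481/7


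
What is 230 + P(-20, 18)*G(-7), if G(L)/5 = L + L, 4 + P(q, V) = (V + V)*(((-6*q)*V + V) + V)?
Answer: -5533410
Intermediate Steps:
P(q, V) = -4 + 2*V*(2*V - 6*V*q) (P(q, V) = -4 + (V + V)*(((-6*q)*V + V) + V) = -4 + (2*V)*((-6*V*q + V) + V) = -4 + (2*V)*((V - 6*V*q) + V) = -4 + (2*V)*(2*V - 6*V*q) = -4 + 2*V*(2*V - 6*V*q))
G(L) = 10*L (G(L) = 5*(L + L) = 5*(2*L) = 10*L)
230 + P(-20, 18)*G(-7) = 230 + (-4 + 4*18**2 - 12*(-20)*18**2)*(10*(-7)) = 230 + (-4 + 4*324 - 12*(-20)*324)*(-70) = 230 + (-4 + 1296 + 77760)*(-70) = 230 + 79052*(-70) = 230 - 5533640 = -5533410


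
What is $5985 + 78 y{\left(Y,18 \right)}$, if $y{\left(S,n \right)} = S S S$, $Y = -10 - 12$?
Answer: $-824559$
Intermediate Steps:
$Y = -22$ ($Y = -10 - 12 = -22$)
$y{\left(S,n \right)} = S^{3}$ ($y{\left(S,n \right)} = S^{2} S = S^{3}$)
$5985 + 78 y{\left(Y,18 \right)} = 5985 + 78 \left(-22\right)^{3} = 5985 + 78 \left(-10648\right) = 5985 - 830544 = -824559$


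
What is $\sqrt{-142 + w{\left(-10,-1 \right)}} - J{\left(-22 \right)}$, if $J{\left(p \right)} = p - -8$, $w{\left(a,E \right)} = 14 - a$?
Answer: $14 + i \sqrt{118} \approx 14.0 + 10.863 i$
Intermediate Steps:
$J{\left(p \right)} = 8 + p$ ($J{\left(p \right)} = p + 8 = 8 + p$)
$\sqrt{-142 + w{\left(-10,-1 \right)}} - J{\left(-22 \right)} = \sqrt{-142 + \left(14 - -10\right)} - \left(8 - 22\right) = \sqrt{-142 + \left(14 + 10\right)} - -14 = \sqrt{-142 + 24} + 14 = \sqrt{-118} + 14 = i \sqrt{118} + 14 = 14 + i \sqrt{118}$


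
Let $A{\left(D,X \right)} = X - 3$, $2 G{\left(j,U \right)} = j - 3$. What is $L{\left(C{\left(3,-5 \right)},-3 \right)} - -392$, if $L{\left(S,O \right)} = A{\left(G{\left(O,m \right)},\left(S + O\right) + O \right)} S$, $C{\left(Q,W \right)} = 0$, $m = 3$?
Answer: $392$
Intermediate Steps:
$G{\left(j,U \right)} = - \frac{3}{2} + \frac{j}{2}$ ($G{\left(j,U \right)} = \frac{j - 3}{2} = \frac{-3 + j}{2} = - \frac{3}{2} + \frac{j}{2}$)
$A{\left(D,X \right)} = -3 + X$
$L{\left(S,O \right)} = S \left(-3 + S + 2 O\right)$ ($L{\left(S,O \right)} = \left(-3 + \left(\left(S + O\right) + O\right)\right) S = \left(-3 + \left(\left(O + S\right) + O\right)\right) S = \left(-3 + \left(S + 2 O\right)\right) S = \left(-3 + S + 2 O\right) S = S \left(-3 + S + 2 O\right)$)
$L{\left(C{\left(3,-5 \right)},-3 \right)} - -392 = 0 \left(-3 + 0 + 2 \left(-3\right)\right) - -392 = 0 \left(-3 + 0 - 6\right) + 392 = 0 \left(-9\right) + 392 = 0 + 392 = 392$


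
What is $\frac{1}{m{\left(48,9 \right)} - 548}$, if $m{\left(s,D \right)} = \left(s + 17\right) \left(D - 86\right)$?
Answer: $- \frac{1}{5553} \approx -0.00018008$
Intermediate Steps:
$m{\left(s,D \right)} = \left(-86 + D\right) \left(17 + s\right)$ ($m{\left(s,D \right)} = \left(17 + s\right) \left(-86 + D\right) = \left(-86 + D\right) \left(17 + s\right)$)
$\frac{1}{m{\left(48,9 \right)} - 548} = \frac{1}{\left(-1462 - 4128 + 17 \cdot 9 + 9 \cdot 48\right) - 548} = \frac{1}{\left(-1462 - 4128 + 153 + 432\right) - 548} = \frac{1}{-5005 - 548} = \frac{1}{-5553} = - \frac{1}{5553}$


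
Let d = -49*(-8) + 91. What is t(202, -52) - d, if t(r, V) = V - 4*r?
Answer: -1343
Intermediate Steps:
d = 483 (d = 392 + 91 = 483)
t(202, -52) - d = (-52 - 4*202) - 1*483 = (-52 - 808) - 483 = -860 - 483 = -1343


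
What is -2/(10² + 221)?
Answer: -2/321 ≈ -0.0062305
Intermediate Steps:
-2/(10² + 221) = -2/(100 + 221) = -2/321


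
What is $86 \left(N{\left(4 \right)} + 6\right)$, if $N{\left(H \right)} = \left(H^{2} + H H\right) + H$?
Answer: $3612$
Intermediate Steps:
$N{\left(H \right)} = H + 2 H^{2}$ ($N{\left(H \right)} = \left(H^{2} + H^{2}\right) + H = 2 H^{2} + H = H + 2 H^{2}$)
$86 \left(N{\left(4 \right)} + 6\right) = 86 \left(4 \left(1 + 2 \cdot 4\right) + 6\right) = 86 \left(4 \left(1 + 8\right) + 6\right) = 86 \left(4 \cdot 9 + 6\right) = 86 \left(36 + 6\right) = 86 \cdot 42 = 3612$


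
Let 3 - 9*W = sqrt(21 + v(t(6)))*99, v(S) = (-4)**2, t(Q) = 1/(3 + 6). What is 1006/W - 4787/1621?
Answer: -98884991/32656666 - 49797*sqrt(37)/20146 ≈ -18.063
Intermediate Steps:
t(Q) = 1/9
v(S) = 16
W = 1/3 - 11*sqrt(37) (W = 1/3 - sqrt(21 + 16)*99/9 = 1/3 - sqrt(37)*99/9 = 1/3 - 11*sqrt(37) ≈ -66.577)
1006/W - 4787/1621 = 1006/(1/3 - 11*sqrt(37)) - 4787/1621 = -4787/1621 + 1006/(1/3 - 11*sqrt(37))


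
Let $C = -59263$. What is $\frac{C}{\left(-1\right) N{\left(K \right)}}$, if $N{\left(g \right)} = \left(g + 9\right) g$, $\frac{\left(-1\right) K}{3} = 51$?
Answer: $\frac{59263}{22032} \approx 2.6899$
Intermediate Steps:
$K = -153$ ($K = \left(-3\right) 51 = -153$)
$N{\left(g \right)} = g \left(9 + g\right)$ ($N{\left(g \right)} = \left(9 + g\right) g = g \left(9 + g\right)$)
$\frac{C}{\left(-1\right) N{\left(K \right)}} = - \frac{59263}{\left(-1\right) \left(- 153 \left(9 - 153\right)\right)} = - \frac{59263}{\left(-1\right) \left(\left(-153\right) \left(-144\right)\right)} = - \frac{59263}{\left(-1\right) 22032} = - \frac{59263}{-22032} = \left(-59263\right) \left(- \frac{1}{22032}\right) = \frac{59263}{22032}$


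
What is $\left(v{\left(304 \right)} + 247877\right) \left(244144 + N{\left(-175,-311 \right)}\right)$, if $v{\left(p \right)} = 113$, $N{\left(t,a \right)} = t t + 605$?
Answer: $68289998260$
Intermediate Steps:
$N{\left(t,a \right)} = 605 + t^{2}$ ($N{\left(t,a \right)} = t^{2} + 605 = 605 + t^{2}$)
$\left(v{\left(304 \right)} + 247877\right) \left(244144 + N{\left(-175,-311 \right)}\right) = \left(113 + 247877\right) \left(244144 + \left(605 + \left(-175\right)^{2}\right)\right) = 247990 \left(244144 + \left(605 + 30625\right)\right) = 247990 \left(244144 + 31230\right) = 247990 \cdot 275374 = 68289998260$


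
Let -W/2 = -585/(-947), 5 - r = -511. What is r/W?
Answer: -81442/195 ≈ -417.65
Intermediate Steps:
r = 516 (r = 5 - 1*(-511) = 5 + 511 = 516)
W = -1170/947 (W = -(-1170)/(-947) = -(-1170)*(-1)/947 = -2*585/947 = -1170/947 ≈ -1.2355)
r/W = 516/(-1170/947) = 516*(-947/1170) = -81442/195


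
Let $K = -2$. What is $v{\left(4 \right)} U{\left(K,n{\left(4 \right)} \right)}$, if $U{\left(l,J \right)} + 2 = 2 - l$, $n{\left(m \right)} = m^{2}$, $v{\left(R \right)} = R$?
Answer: $8$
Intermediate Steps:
$U{\left(l,J \right)} = - l$ ($U{\left(l,J \right)} = -2 - \left(-2 + l\right) = - l$)
$v{\left(4 \right)} U{\left(K,n{\left(4 \right)} \right)} = 4 \left(\left(-1\right) \left(-2\right)\right) = 4 \cdot 2 = 8$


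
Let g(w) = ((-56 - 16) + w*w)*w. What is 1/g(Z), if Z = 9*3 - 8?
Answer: 1/5491 ≈ 0.00018212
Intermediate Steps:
Z = 19 (Z = 27 - 8 = 19)
g(w) = w*(-72 + w²) (g(w) = (-72 + w²)*w = w*(-72 + w²))
1/g(Z) = 1/(19*(-72 + 19²)) = 1/(19*(-72 + 361)) = 1/(19*289) = 1/5491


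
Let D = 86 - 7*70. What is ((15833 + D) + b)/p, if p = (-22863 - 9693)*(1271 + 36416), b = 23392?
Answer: -38821/1226937972 ≈ -3.1641e-5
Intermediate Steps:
D = -404 (D = 86 - 490 = -404)
p = -1226937972 (p = -32556*37687 = -1226937972)
((15833 + D) + b)/p = ((15833 - 404) + 23392)/(-1226937972) = (15429 + 23392)*(-1/1226937972) = 38821*(-1/1226937972) = -38821/1226937972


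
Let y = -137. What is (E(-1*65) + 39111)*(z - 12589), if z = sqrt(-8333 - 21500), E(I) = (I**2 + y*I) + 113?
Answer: -659084506 + 52354*I*sqrt(29833) ≈ -6.5908e+8 + 9.0427e+6*I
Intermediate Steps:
E(I) = 113 + I**2 - 137*I (E(I) = (I**2 - 137*I) + 113 = 113 + I**2 - 137*I)
z = I*sqrt(29833) (z = sqrt(-29833) = I*sqrt(29833) ≈ 172.72*I)
(E(-1*65) + 39111)*(z - 12589) = ((113 + (-1*65)**2 - (-137)*65) + 39111)*(I*sqrt(29833) - 12589) = ((113 + (-65)**2 - 137*(-65)) + 39111)*(-12589 + I*sqrt(29833)) = ((113 + 4225 + 8905) + 39111)*(-12589 + I*sqrt(29833)) = (13243 + 39111)*(-12589 + I*sqrt(29833)) = 52354*(-12589 + I*sqrt(29833)) = -659084506 + 52354*I*sqrt(29833)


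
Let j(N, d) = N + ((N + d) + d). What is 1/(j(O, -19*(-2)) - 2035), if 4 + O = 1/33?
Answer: -33/64909 ≈ -0.00050840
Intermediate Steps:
O = -131/33 (O = -4 + 1/33 = -131/33 ≈ -3.9697)
j(N, d) = 2*N + 2*d (j(N, d) = N + (N + 2*d) = 2*N + 2*d)
1/(j(O, -19*(-2)) - 2035) = 1/((2*(-131/33) + 2*(-19*(-2))) - 2035) = 1/((-262/33 + 2*38) - 2035) = 1/((-262/33 + 76) - 2035) = 1/(2246/33 - 2035) = 1/(-64909/33) = -33/64909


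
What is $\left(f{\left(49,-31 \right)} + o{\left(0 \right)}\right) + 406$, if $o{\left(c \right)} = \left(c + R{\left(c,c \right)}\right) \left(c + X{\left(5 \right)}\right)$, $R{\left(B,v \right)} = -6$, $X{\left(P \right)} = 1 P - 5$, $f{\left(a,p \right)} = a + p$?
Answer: $424$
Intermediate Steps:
$X{\left(P \right)} = -5 + P$ ($X{\left(P \right)} = P - 5 = -5 + P$)
$o{\left(c \right)} = c \left(-6 + c\right)$ ($o{\left(c \right)} = \left(c - 6\right) \left(c + \left(-5 + 5\right)\right) = \left(-6 + c\right) \left(c + 0\right) = \left(-6 + c\right) c = c \left(-6 + c\right)$)
$\left(f{\left(49,-31 \right)} + o{\left(0 \right)}\right) + 406 = \left(\left(49 - 31\right) + 0 \left(-6 + 0\right)\right) + 406 = \left(18 + 0 \left(-6\right)\right) + 406 = \left(18 + 0\right) + 406 = 18 + 406 = 424$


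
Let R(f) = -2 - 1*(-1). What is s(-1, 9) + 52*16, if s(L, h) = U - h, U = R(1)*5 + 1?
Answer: 819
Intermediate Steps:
R(f) = -1 (R(f) = -2 + 1 = -1)
U = -4 (U = -1*5 + 1 = -5 + 1 = -4)
s(L, h) = -4 - h
s(-1, 9) + 52*16 = (-4 - 1*9) + 52*16 = (-4 - 9) + 832 = -13 + 832 = 819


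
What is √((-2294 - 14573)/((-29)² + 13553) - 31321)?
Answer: I*√6489554202354/14394 ≈ 176.98*I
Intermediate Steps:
√((-2294 - 14573)/((-29)² + 13553) - 31321) = √(-16867/(841 + 13553) - 31321) = √(-16867/14394 - 31321) = √(-450851341/14394) = I*√6489554202354/14394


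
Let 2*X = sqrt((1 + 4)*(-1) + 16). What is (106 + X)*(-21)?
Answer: -2226 - 21*sqrt(11)/2 ≈ -2260.8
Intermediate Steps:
X = sqrt(11)/2 (X = sqrt((1 + 4)*(-1) + 16)/2 = sqrt(5*(-1) + 16)/2 = sqrt(-5 + 16)/2 = sqrt(11)/2 ≈ 1.6583)
(106 + X)*(-21) = (106 + sqrt(11)/2)*(-21) = -2226 - 21*sqrt(11)/2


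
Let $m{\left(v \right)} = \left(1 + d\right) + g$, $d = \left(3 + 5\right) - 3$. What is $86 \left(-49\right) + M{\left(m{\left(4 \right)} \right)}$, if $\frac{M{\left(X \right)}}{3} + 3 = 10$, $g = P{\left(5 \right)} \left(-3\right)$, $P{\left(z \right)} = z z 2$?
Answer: $-4193$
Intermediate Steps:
$P{\left(z \right)} = 2 z^{2}$ ($P{\left(z \right)} = z^{2} \cdot 2 = 2 z^{2}$)
$g = -150$ ($g = 2 \cdot 5^{2} \left(-3\right) = 2 \cdot 25 \left(-3\right) = 50 \left(-3\right) = -150$)
$d = 5$ ($d = 8 - 3 = 5$)
$m{\left(v \right)} = -144$ ($m{\left(v \right)} = \left(1 + 5\right) - 150 = 6 - 150 = -144$)
$M{\left(X \right)} = 21$ ($M{\left(X \right)} = -9 + 3 \cdot 10 = -9 + 30 = 21$)
$86 \left(-49\right) + M{\left(m{\left(4 \right)} \right)} = 86 \left(-49\right) + 21 = -4214 + 21 = -4193$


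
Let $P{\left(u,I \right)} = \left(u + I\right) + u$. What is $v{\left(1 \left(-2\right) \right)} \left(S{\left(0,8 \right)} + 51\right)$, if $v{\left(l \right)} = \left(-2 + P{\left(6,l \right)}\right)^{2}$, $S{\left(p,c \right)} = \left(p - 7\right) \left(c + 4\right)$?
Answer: $-2112$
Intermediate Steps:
$P{\left(u,I \right)} = I + 2 u$ ($P{\left(u,I \right)} = \left(I + u\right) + u = I + 2 u$)
$S{\left(p,c \right)} = \left(-7 + p\right) \left(4 + c\right)$
$v{\left(l \right)} = \left(10 + l\right)^{2}$ ($v{\left(l \right)} = \left(-2 + \left(l + 2 \cdot 6\right)\right)^{2} = \left(-2 + \left(l + 12\right)\right)^{2} = \left(-2 + \left(12 + l\right)\right)^{2} = \left(10 + l\right)^{2}$)
$v{\left(1 \left(-2\right) \right)} \left(S{\left(0,8 \right)} + 51\right) = \left(10 + 1 \left(-2\right)\right)^{2} \left(\left(-28 - 56 + 4 \cdot 0 + 8 \cdot 0\right) + 51\right) = \left(10 - 2\right)^{2} \left(\left(-28 - 56 + 0 + 0\right) + 51\right) = 8^{2} \left(-84 + 51\right) = 64 \left(-33\right) = -2112$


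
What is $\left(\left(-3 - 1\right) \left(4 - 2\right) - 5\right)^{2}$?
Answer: $169$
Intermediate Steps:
$\left(\left(-3 - 1\right) \left(4 - 2\right) - 5\right)^{2} = \left(\left(-4\right) 2 - 5\right)^{2} = \left(-8 - 5\right)^{2} = \left(-13\right)^{2} = 169$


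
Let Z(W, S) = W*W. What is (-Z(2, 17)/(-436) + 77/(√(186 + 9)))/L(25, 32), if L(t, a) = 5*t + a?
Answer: 1/17113 + 77*√195/30615 ≈ 0.035180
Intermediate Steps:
Z(W, S) = W²
L(t, a) = a + 5*t
(-Z(2, 17)/(-436) + 77/(√(186 + 9)))/L(25, 32) = (-1*2²/(-436) + 77/(√(186 + 9)))/(32 + 5*25) = (-1*4*(-1/436) + 77/(√195))/(32 + 125) = (-4*(-1/436) + 77*(√195/195))/157 = (1/109 + 77*√195/195)*(1/157) = 1/17113 + 77*√195/30615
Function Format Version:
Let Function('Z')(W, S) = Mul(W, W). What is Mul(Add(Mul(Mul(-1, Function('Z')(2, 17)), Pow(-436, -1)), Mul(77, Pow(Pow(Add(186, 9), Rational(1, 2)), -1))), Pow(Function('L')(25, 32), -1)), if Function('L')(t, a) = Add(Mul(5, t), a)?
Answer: Add(Rational(1, 17113), Mul(Rational(77, 30615), Pow(195, Rational(1, 2)))) ≈ 0.035180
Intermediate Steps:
Function('Z')(W, S) = Pow(W, 2)
Function('L')(t, a) = Add(a, Mul(5, t))
Mul(Add(Mul(Mul(-1, Function('Z')(2, 17)), Pow(-436, -1)), Mul(77, Pow(Pow(Add(186, 9), Rational(1, 2)), -1))), Pow(Function('L')(25, 32), -1)) = Mul(Add(Mul(Mul(-1, Pow(2, 2)), Pow(-436, -1)), Mul(77, Pow(Pow(Add(186, 9), Rational(1, 2)), -1))), Pow(Add(32, Mul(5, 25)), -1)) = Mul(Add(Mul(Mul(-1, 4), Rational(-1, 436)), Mul(77, Pow(Pow(195, Rational(1, 2)), -1))), Pow(Add(32, 125), -1)) = Mul(Add(Mul(-4, Rational(-1, 436)), Mul(77, Mul(Rational(1, 195), Pow(195, Rational(1, 2))))), Pow(157, -1)) = Mul(Add(Rational(1, 109), Mul(Rational(77, 195), Pow(195, Rational(1, 2)))), Rational(1, 157)) = Add(Rational(1, 17113), Mul(Rational(77, 30615), Pow(195, Rational(1, 2))))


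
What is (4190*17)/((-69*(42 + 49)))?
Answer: -71230/6279 ≈ -11.344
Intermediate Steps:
(4190*17)/((-69*(42 + 49))) = 71230/((-69*91)) = 71230/(-6279) = 71230*(-1/6279) = -71230/6279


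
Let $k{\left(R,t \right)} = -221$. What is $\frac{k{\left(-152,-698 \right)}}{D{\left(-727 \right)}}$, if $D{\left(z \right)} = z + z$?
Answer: $\frac{221}{1454} \approx 0.15199$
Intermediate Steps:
$D{\left(z \right)} = 2 z$
$\frac{k{\left(-152,-698 \right)}}{D{\left(-727 \right)}} = - \frac{221}{2 \left(-727\right)} = - \frac{221}{-1454} = \left(-221\right) \left(- \frac{1}{1454}\right) = \frac{221}{1454}$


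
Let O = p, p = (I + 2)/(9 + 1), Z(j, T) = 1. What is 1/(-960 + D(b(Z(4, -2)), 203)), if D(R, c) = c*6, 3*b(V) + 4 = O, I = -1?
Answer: 1/258 ≈ 0.0038760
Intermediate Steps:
p = ⅒ (p = (-1 + 2)/(9 + 1) = 1/10 = 1*(⅒) = ⅒ ≈ 0.10000)
O = ⅒ ≈ 0.10000
b(V) = -13/10 (b(V) = -4/3 + (⅓)*(⅒) = -4/3 + 1/30 = -13/10)
D(R, c) = 6*c
1/(-960 + D(b(Z(4, -2)), 203)) = 1/(-960 + 6*203) = 1/(-960 + 1218) = 1/258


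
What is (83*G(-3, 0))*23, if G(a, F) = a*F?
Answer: 0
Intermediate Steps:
G(a, F) = F*a
(83*G(-3, 0))*23 = (83*(0*(-3)))*23 = (83*0)*23 = 0*23 = 0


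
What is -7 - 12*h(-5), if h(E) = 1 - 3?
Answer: 17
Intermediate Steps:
h(E) = -2
-7 - 12*h(-5) = -7 - 12*(-2) = -7 + 24 = 17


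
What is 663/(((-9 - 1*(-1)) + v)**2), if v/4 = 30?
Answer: 663/12544 ≈ 0.052854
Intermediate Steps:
v = 120 (v = 4*30 = 120)
663/(((-9 - 1*(-1)) + v)**2) = 663/(((-9 - 1*(-1)) + 120)**2) = 663/(((-9 + 1) + 120)**2) = 663/((-8 + 120)**2) = 663/(112**2) = 663/12544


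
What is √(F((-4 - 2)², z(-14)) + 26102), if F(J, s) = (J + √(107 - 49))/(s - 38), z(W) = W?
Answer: √(17644484 - 13*√58)/26 ≈ 161.56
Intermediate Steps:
F(J, s) = (J + √58)/(-38 + s)
√(F((-4 - 2)², z(-14)) + 26102) = √(((-4 - 2)² + √58)/(-38 - 14) + 26102) = √(((-6)² + √58)/(-52) + 26102) = √(-(36 + √58)/52 + 26102) = √((-9/13 - √58/52) + 26102) = √(339317/13 - √58/52)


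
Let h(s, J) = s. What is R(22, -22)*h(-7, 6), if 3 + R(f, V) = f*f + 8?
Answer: -3423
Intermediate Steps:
R(f, V) = 5 + f² (R(f, V) = -3 + (f*f + 8) = -3 + (f² + 8) = -3 + (8 + f²) = 5 + f²)
R(22, -22)*h(-7, 6) = (5 + 22²)*(-7) = (5 + 484)*(-7) = 489*(-7) = -3423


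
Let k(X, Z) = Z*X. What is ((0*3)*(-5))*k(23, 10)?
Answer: 0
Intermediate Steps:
k(X, Z) = X*Z
((0*3)*(-5))*k(23, 10) = ((0*3)*(-5))*(23*10) = (0*(-5))*230 = 0*230 = 0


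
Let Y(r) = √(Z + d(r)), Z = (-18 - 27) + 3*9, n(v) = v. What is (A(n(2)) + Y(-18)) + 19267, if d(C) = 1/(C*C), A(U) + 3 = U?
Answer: 19266 + 7*I*√119/18 ≈ 19266.0 + 4.2423*I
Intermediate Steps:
A(U) = -3 + U
d(C) = C⁻² (d(C) = 1/(C²) = C⁻²)
Z = -18 (Z = -45 + 27 = -18)
Y(r) = √(-18 + r⁻²)
(A(n(2)) + Y(-18)) + 19267 = ((-3 + 2) + √(-18 + (-18)⁻²)) + 19267 = (-1 + √(-18 + 1/324)) + 19267 = (-1 + √(-5831/324)) + 19267 = (-1 + 7*I*√119/18) + 19267 = 19266 + 7*I*√119/18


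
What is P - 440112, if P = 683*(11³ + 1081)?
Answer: 1207284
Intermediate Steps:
P = 1647396 (P = 683*(1331 + 1081) = 683*2412 = 1647396)
P - 440112 = 1647396 - 440112 = 1207284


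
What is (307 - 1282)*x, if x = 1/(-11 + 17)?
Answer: -325/2 ≈ -162.50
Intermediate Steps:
x = ⅙ (x = 1/6 = ⅙ ≈ 0.16667)
(307 - 1282)*x = (307 - 1282)*(⅙) = -975*⅙ = -325/2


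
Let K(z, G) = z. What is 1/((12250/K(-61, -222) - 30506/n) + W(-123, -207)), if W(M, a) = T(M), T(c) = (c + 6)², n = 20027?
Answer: 174521/2353704881 ≈ 7.4147e-5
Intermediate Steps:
T(c) = (6 + c)²
W(M, a) = (6 + M)²
1/((12250/K(-61, -222) - 30506/n) + W(-123, -207)) = 1/((12250/(-61) - 30506/20027) + (6 - 123)²) = 1/((12250*(-1/61) - 30506*1/20027) + (-117)²) = 1/((-12250/61 - 4358/2861) + 13689) = 1/(-35313088/174521 + 13689) = 1/(2353704881/174521) = 174521/2353704881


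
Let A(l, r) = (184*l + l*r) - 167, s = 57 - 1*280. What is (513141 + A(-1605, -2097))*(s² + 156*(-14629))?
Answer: -7999428066905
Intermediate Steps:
s = -223 (s = 57 - 280 = -223)
A(l, r) = -167 + 184*l + l*r
(513141 + A(-1605, -2097))*(s² + 156*(-14629)) = (513141 + (-167 + 184*(-1605) - 1605*(-2097)))*((-223)² + 156*(-14629)) = (513141 + (-167 - 295320 + 3365685))*(49729 - 2282124) = (513141 + 3070198)*(-2232395) = 3583339*(-2232395) = -7999428066905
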